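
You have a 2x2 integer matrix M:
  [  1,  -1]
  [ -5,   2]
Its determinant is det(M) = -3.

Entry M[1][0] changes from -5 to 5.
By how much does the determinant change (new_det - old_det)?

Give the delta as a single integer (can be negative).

Cofactor C_10 = 1
Entry delta = 5 - -5 = 10
Det delta = entry_delta * cofactor = 10 * 1 = 10

Answer: 10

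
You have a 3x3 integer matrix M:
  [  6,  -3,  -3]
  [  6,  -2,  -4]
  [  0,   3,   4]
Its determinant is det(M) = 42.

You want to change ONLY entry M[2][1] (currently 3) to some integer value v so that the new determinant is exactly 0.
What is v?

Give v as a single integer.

det is linear in entry M[2][1]: det = old_det + (v - 3) * C_21
Cofactor C_21 = 6
Want det = 0: 42 + (v - 3) * 6 = 0
  (v - 3) = -42 / 6 = -7
  v = 3 + (-7) = -4

Answer: -4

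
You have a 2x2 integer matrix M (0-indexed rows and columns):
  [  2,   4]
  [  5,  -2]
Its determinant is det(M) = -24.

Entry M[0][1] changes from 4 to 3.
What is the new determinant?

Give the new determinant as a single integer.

Answer: -19

Derivation:
det is linear in row 0: changing M[0][1] by delta changes det by delta * cofactor(0,1).
Cofactor C_01 = (-1)^(0+1) * minor(0,1) = -5
Entry delta = 3 - 4 = -1
Det delta = -1 * -5 = 5
New det = -24 + 5 = -19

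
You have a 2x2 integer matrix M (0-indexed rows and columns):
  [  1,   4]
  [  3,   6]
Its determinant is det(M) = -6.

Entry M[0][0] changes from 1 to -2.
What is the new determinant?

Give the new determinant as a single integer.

det is linear in row 0: changing M[0][0] by delta changes det by delta * cofactor(0,0).
Cofactor C_00 = (-1)^(0+0) * minor(0,0) = 6
Entry delta = -2 - 1 = -3
Det delta = -3 * 6 = -18
New det = -6 + -18 = -24

Answer: -24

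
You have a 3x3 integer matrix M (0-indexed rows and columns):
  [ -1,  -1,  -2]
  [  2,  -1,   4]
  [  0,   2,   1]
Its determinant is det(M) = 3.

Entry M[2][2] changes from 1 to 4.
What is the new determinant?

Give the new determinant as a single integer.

Answer: 12

Derivation:
det is linear in row 2: changing M[2][2] by delta changes det by delta * cofactor(2,2).
Cofactor C_22 = (-1)^(2+2) * minor(2,2) = 3
Entry delta = 4 - 1 = 3
Det delta = 3 * 3 = 9
New det = 3 + 9 = 12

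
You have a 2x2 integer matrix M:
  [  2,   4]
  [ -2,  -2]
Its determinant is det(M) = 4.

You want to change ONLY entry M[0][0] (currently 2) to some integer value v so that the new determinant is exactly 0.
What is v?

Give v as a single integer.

det is linear in entry M[0][0]: det = old_det + (v - 2) * C_00
Cofactor C_00 = -2
Want det = 0: 4 + (v - 2) * -2 = 0
  (v - 2) = -4 / -2 = 2
  v = 2 + (2) = 4

Answer: 4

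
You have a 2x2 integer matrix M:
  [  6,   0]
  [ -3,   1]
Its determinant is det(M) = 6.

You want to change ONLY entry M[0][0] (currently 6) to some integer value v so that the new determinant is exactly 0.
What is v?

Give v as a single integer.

det is linear in entry M[0][0]: det = old_det + (v - 6) * C_00
Cofactor C_00 = 1
Want det = 0: 6 + (v - 6) * 1 = 0
  (v - 6) = -6 / 1 = -6
  v = 6 + (-6) = 0

Answer: 0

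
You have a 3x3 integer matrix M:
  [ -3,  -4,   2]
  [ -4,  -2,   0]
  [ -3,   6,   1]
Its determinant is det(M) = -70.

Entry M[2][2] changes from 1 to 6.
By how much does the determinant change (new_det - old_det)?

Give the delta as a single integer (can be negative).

Answer: -50

Derivation:
Cofactor C_22 = -10
Entry delta = 6 - 1 = 5
Det delta = entry_delta * cofactor = 5 * -10 = -50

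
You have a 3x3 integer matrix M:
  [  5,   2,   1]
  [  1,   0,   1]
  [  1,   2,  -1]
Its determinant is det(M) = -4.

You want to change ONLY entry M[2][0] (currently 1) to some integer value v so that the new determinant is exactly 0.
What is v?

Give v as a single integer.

det is linear in entry M[2][0]: det = old_det + (v - 1) * C_20
Cofactor C_20 = 2
Want det = 0: -4 + (v - 1) * 2 = 0
  (v - 1) = 4 / 2 = 2
  v = 1 + (2) = 3

Answer: 3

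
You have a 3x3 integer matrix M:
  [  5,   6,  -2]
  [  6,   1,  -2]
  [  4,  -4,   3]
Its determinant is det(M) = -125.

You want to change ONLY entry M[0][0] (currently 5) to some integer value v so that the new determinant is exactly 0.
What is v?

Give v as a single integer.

Answer: -20

Derivation:
det is linear in entry M[0][0]: det = old_det + (v - 5) * C_00
Cofactor C_00 = -5
Want det = 0: -125 + (v - 5) * -5 = 0
  (v - 5) = 125 / -5 = -25
  v = 5 + (-25) = -20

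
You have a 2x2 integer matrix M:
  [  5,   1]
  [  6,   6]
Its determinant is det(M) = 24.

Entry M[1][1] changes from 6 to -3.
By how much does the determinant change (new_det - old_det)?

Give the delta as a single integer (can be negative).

Cofactor C_11 = 5
Entry delta = -3 - 6 = -9
Det delta = entry_delta * cofactor = -9 * 5 = -45

Answer: -45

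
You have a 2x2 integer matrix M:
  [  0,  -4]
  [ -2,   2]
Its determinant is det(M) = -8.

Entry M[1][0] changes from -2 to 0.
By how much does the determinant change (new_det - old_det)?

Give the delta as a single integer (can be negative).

Cofactor C_10 = 4
Entry delta = 0 - -2 = 2
Det delta = entry_delta * cofactor = 2 * 4 = 8

Answer: 8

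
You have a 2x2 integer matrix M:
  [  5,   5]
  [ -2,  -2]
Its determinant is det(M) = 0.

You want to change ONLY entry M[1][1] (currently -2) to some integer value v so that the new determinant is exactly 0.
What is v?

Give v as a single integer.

det is linear in entry M[1][1]: det = old_det + (v - -2) * C_11
Cofactor C_11 = 5
Want det = 0: 0 + (v - -2) * 5 = 0
  (v - -2) = 0 / 5 = 0
  v = -2 + (0) = -2

Answer: -2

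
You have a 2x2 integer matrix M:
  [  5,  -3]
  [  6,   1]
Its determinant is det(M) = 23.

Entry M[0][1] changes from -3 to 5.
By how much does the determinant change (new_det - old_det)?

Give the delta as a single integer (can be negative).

Answer: -48

Derivation:
Cofactor C_01 = -6
Entry delta = 5 - -3 = 8
Det delta = entry_delta * cofactor = 8 * -6 = -48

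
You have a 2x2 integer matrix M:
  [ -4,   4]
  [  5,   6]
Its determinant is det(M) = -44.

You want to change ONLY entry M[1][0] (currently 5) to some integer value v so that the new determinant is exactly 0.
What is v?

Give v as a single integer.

Answer: -6

Derivation:
det is linear in entry M[1][0]: det = old_det + (v - 5) * C_10
Cofactor C_10 = -4
Want det = 0: -44 + (v - 5) * -4 = 0
  (v - 5) = 44 / -4 = -11
  v = 5 + (-11) = -6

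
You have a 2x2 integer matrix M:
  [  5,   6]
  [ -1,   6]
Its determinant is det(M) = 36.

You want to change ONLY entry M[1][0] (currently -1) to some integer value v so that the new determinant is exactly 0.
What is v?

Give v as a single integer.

Answer: 5

Derivation:
det is linear in entry M[1][0]: det = old_det + (v - -1) * C_10
Cofactor C_10 = -6
Want det = 0: 36 + (v - -1) * -6 = 0
  (v - -1) = -36 / -6 = 6
  v = -1 + (6) = 5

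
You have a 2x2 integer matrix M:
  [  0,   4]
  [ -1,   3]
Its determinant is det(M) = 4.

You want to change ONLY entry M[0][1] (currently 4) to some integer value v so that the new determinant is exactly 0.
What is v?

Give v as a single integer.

det is linear in entry M[0][1]: det = old_det + (v - 4) * C_01
Cofactor C_01 = 1
Want det = 0: 4 + (v - 4) * 1 = 0
  (v - 4) = -4 / 1 = -4
  v = 4 + (-4) = 0

Answer: 0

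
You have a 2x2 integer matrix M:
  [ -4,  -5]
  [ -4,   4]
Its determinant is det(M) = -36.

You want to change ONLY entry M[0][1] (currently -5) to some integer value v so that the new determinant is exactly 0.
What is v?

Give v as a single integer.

det is linear in entry M[0][1]: det = old_det + (v - -5) * C_01
Cofactor C_01 = 4
Want det = 0: -36 + (v - -5) * 4 = 0
  (v - -5) = 36 / 4 = 9
  v = -5 + (9) = 4

Answer: 4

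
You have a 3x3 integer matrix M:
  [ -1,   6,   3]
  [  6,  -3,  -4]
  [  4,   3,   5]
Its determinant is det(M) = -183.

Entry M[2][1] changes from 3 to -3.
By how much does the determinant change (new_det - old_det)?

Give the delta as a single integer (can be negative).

Answer: -84

Derivation:
Cofactor C_21 = 14
Entry delta = -3 - 3 = -6
Det delta = entry_delta * cofactor = -6 * 14 = -84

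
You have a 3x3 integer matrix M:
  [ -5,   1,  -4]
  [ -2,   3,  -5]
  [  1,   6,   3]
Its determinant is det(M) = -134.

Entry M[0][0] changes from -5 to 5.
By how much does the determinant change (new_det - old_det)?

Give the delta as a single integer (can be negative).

Answer: 390

Derivation:
Cofactor C_00 = 39
Entry delta = 5 - -5 = 10
Det delta = entry_delta * cofactor = 10 * 39 = 390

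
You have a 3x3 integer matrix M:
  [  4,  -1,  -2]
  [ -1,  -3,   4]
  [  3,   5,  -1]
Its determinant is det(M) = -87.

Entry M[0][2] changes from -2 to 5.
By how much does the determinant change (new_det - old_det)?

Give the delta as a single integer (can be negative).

Answer: 28

Derivation:
Cofactor C_02 = 4
Entry delta = 5 - -2 = 7
Det delta = entry_delta * cofactor = 7 * 4 = 28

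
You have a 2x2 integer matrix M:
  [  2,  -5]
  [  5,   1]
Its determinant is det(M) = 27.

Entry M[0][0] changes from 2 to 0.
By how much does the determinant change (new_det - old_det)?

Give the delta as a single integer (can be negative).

Cofactor C_00 = 1
Entry delta = 0 - 2 = -2
Det delta = entry_delta * cofactor = -2 * 1 = -2

Answer: -2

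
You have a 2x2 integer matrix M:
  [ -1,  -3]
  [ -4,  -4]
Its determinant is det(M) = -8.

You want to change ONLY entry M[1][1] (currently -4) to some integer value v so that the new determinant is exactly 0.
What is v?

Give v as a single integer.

det is linear in entry M[1][1]: det = old_det + (v - -4) * C_11
Cofactor C_11 = -1
Want det = 0: -8 + (v - -4) * -1 = 0
  (v - -4) = 8 / -1 = -8
  v = -4 + (-8) = -12

Answer: -12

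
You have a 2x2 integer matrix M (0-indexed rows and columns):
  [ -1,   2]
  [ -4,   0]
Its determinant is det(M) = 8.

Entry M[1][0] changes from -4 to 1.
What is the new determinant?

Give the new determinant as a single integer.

Answer: -2

Derivation:
det is linear in row 1: changing M[1][0] by delta changes det by delta * cofactor(1,0).
Cofactor C_10 = (-1)^(1+0) * minor(1,0) = -2
Entry delta = 1 - -4 = 5
Det delta = 5 * -2 = -10
New det = 8 + -10 = -2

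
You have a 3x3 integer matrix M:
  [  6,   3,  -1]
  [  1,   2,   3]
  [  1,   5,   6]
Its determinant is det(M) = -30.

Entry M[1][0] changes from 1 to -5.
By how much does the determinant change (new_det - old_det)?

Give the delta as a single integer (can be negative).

Answer: 138

Derivation:
Cofactor C_10 = -23
Entry delta = -5 - 1 = -6
Det delta = entry_delta * cofactor = -6 * -23 = 138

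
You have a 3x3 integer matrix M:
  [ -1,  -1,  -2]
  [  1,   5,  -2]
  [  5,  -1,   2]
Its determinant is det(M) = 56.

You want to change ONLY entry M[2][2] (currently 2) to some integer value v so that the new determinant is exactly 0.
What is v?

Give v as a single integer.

Answer: 16

Derivation:
det is linear in entry M[2][2]: det = old_det + (v - 2) * C_22
Cofactor C_22 = -4
Want det = 0: 56 + (v - 2) * -4 = 0
  (v - 2) = -56 / -4 = 14
  v = 2 + (14) = 16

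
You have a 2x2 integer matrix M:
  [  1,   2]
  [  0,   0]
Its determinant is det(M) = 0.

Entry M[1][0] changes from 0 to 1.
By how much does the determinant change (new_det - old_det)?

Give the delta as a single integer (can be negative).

Cofactor C_10 = -2
Entry delta = 1 - 0 = 1
Det delta = entry_delta * cofactor = 1 * -2 = -2

Answer: -2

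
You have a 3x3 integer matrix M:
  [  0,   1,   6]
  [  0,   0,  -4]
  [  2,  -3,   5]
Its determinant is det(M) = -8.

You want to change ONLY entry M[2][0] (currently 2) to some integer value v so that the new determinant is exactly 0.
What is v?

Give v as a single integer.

Answer: 0

Derivation:
det is linear in entry M[2][0]: det = old_det + (v - 2) * C_20
Cofactor C_20 = -4
Want det = 0: -8 + (v - 2) * -4 = 0
  (v - 2) = 8 / -4 = -2
  v = 2 + (-2) = 0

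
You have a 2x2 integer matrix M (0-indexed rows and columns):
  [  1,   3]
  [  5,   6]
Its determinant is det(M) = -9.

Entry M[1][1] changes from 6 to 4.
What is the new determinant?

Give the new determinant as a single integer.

det is linear in row 1: changing M[1][1] by delta changes det by delta * cofactor(1,1).
Cofactor C_11 = (-1)^(1+1) * minor(1,1) = 1
Entry delta = 4 - 6 = -2
Det delta = -2 * 1 = -2
New det = -9 + -2 = -11

Answer: -11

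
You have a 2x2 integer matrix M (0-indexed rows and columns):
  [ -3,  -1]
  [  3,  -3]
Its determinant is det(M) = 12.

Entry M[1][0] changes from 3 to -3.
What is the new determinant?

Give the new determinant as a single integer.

det is linear in row 1: changing M[1][0] by delta changes det by delta * cofactor(1,0).
Cofactor C_10 = (-1)^(1+0) * minor(1,0) = 1
Entry delta = -3 - 3 = -6
Det delta = -6 * 1 = -6
New det = 12 + -6 = 6

Answer: 6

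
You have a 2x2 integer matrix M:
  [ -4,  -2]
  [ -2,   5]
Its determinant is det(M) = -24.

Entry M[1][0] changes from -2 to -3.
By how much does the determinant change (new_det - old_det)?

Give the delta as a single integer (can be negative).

Cofactor C_10 = 2
Entry delta = -3 - -2 = -1
Det delta = entry_delta * cofactor = -1 * 2 = -2

Answer: -2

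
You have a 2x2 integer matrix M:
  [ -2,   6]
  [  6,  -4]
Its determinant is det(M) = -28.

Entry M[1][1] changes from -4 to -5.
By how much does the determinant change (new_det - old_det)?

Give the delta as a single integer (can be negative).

Answer: 2

Derivation:
Cofactor C_11 = -2
Entry delta = -5 - -4 = -1
Det delta = entry_delta * cofactor = -1 * -2 = 2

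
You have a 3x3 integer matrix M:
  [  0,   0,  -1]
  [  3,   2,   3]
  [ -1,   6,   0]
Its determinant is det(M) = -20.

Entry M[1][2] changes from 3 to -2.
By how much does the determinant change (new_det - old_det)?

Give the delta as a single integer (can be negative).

Cofactor C_12 = 0
Entry delta = -2 - 3 = -5
Det delta = entry_delta * cofactor = -5 * 0 = 0

Answer: 0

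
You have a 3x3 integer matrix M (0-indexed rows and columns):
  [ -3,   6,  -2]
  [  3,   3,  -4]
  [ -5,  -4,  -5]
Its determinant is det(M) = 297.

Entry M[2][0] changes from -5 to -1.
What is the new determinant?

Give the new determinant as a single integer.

Answer: 225

Derivation:
det is linear in row 2: changing M[2][0] by delta changes det by delta * cofactor(2,0).
Cofactor C_20 = (-1)^(2+0) * minor(2,0) = -18
Entry delta = -1 - -5 = 4
Det delta = 4 * -18 = -72
New det = 297 + -72 = 225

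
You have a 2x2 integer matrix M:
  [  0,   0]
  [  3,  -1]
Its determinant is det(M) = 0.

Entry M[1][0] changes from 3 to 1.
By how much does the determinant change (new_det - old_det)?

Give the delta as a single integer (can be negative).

Answer: 0

Derivation:
Cofactor C_10 = 0
Entry delta = 1 - 3 = -2
Det delta = entry_delta * cofactor = -2 * 0 = 0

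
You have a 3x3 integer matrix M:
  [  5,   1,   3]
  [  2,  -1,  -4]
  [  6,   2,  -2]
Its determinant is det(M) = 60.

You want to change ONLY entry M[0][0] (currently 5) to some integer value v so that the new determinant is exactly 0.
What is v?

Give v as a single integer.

Answer: -1

Derivation:
det is linear in entry M[0][0]: det = old_det + (v - 5) * C_00
Cofactor C_00 = 10
Want det = 0: 60 + (v - 5) * 10 = 0
  (v - 5) = -60 / 10 = -6
  v = 5 + (-6) = -1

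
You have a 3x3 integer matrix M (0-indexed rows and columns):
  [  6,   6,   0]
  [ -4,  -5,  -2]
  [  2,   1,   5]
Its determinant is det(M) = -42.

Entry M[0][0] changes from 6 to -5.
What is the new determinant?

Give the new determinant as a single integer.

Answer: 211

Derivation:
det is linear in row 0: changing M[0][0] by delta changes det by delta * cofactor(0,0).
Cofactor C_00 = (-1)^(0+0) * minor(0,0) = -23
Entry delta = -5 - 6 = -11
Det delta = -11 * -23 = 253
New det = -42 + 253 = 211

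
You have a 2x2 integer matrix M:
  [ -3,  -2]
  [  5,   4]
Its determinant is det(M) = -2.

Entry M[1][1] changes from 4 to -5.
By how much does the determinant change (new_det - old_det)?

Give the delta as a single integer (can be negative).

Answer: 27

Derivation:
Cofactor C_11 = -3
Entry delta = -5 - 4 = -9
Det delta = entry_delta * cofactor = -9 * -3 = 27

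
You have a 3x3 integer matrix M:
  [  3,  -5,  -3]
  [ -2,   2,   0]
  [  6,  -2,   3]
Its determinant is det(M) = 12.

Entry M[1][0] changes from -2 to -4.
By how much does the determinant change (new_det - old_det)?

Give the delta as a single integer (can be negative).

Answer: -42

Derivation:
Cofactor C_10 = 21
Entry delta = -4 - -2 = -2
Det delta = entry_delta * cofactor = -2 * 21 = -42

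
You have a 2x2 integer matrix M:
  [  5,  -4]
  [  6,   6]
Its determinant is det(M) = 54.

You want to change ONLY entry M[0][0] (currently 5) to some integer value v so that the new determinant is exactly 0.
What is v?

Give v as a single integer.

Answer: -4

Derivation:
det is linear in entry M[0][0]: det = old_det + (v - 5) * C_00
Cofactor C_00 = 6
Want det = 0: 54 + (v - 5) * 6 = 0
  (v - 5) = -54 / 6 = -9
  v = 5 + (-9) = -4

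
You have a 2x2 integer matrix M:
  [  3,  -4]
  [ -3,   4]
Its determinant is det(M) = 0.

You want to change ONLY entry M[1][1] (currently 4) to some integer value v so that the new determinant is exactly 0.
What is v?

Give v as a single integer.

det is linear in entry M[1][1]: det = old_det + (v - 4) * C_11
Cofactor C_11 = 3
Want det = 0: 0 + (v - 4) * 3 = 0
  (v - 4) = 0 / 3 = 0
  v = 4 + (0) = 4

Answer: 4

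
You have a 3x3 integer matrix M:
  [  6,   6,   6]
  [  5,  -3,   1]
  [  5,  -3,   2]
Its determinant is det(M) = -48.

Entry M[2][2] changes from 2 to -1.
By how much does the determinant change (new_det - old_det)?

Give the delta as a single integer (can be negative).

Answer: 144

Derivation:
Cofactor C_22 = -48
Entry delta = -1 - 2 = -3
Det delta = entry_delta * cofactor = -3 * -48 = 144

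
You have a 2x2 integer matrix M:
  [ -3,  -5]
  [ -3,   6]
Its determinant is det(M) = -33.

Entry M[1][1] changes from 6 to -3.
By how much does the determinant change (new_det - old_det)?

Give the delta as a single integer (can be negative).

Cofactor C_11 = -3
Entry delta = -3 - 6 = -9
Det delta = entry_delta * cofactor = -9 * -3 = 27

Answer: 27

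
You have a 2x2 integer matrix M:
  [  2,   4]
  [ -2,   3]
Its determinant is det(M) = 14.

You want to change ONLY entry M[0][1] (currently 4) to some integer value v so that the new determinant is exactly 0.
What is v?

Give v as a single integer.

det is linear in entry M[0][1]: det = old_det + (v - 4) * C_01
Cofactor C_01 = 2
Want det = 0: 14 + (v - 4) * 2 = 0
  (v - 4) = -14 / 2 = -7
  v = 4 + (-7) = -3

Answer: -3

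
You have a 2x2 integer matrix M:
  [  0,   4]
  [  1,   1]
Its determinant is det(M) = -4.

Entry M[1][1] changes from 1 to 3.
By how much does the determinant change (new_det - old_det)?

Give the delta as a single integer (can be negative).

Answer: 0

Derivation:
Cofactor C_11 = 0
Entry delta = 3 - 1 = 2
Det delta = entry_delta * cofactor = 2 * 0 = 0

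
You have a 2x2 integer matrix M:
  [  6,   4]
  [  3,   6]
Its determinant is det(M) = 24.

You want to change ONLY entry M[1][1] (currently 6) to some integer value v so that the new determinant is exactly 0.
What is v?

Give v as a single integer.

det is linear in entry M[1][1]: det = old_det + (v - 6) * C_11
Cofactor C_11 = 6
Want det = 0: 24 + (v - 6) * 6 = 0
  (v - 6) = -24 / 6 = -4
  v = 6 + (-4) = 2

Answer: 2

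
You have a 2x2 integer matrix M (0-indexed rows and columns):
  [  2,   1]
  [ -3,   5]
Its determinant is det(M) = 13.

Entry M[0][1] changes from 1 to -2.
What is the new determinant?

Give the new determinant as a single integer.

det is linear in row 0: changing M[0][1] by delta changes det by delta * cofactor(0,1).
Cofactor C_01 = (-1)^(0+1) * minor(0,1) = 3
Entry delta = -2 - 1 = -3
Det delta = -3 * 3 = -9
New det = 13 + -9 = 4

Answer: 4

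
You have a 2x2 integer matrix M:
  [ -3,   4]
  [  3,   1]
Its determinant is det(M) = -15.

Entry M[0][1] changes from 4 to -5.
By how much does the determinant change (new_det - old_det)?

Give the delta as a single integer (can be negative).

Answer: 27

Derivation:
Cofactor C_01 = -3
Entry delta = -5 - 4 = -9
Det delta = entry_delta * cofactor = -9 * -3 = 27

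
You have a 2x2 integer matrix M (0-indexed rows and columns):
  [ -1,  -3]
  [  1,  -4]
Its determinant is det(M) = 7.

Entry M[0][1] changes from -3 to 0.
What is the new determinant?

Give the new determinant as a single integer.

Answer: 4

Derivation:
det is linear in row 0: changing M[0][1] by delta changes det by delta * cofactor(0,1).
Cofactor C_01 = (-1)^(0+1) * minor(0,1) = -1
Entry delta = 0 - -3 = 3
Det delta = 3 * -1 = -3
New det = 7 + -3 = 4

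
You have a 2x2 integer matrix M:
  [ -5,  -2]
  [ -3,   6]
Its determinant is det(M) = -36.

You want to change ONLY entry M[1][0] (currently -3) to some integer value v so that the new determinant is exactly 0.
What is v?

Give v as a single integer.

det is linear in entry M[1][0]: det = old_det + (v - -3) * C_10
Cofactor C_10 = 2
Want det = 0: -36 + (v - -3) * 2 = 0
  (v - -3) = 36 / 2 = 18
  v = -3 + (18) = 15

Answer: 15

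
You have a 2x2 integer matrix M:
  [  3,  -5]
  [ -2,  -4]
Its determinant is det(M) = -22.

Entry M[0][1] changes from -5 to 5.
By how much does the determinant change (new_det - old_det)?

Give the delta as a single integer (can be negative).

Answer: 20

Derivation:
Cofactor C_01 = 2
Entry delta = 5 - -5 = 10
Det delta = entry_delta * cofactor = 10 * 2 = 20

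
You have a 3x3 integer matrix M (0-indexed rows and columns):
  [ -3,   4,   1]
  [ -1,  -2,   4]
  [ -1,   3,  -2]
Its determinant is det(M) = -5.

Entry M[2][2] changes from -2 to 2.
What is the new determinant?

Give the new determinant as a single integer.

det is linear in row 2: changing M[2][2] by delta changes det by delta * cofactor(2,2).
Cofactor C_22 = (-1)^(2+2) * minor(2,2) = 10
Entry delta = 2 - -2 = 4
Det delta = 4 * 10 = 40
New det = -5 + 40 = 35

Answer: 35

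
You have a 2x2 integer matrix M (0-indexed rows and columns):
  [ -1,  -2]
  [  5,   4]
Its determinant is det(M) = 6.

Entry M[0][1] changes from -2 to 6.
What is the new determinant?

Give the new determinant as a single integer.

Answer: -34

Derivation:
det is linear in row 0: changing M[0][1] by delta changes det by delta * cofactor(0,1).
Cofactor C_01 = (-1)^(0+1) * minor(0,1) = -5
Entry delta = 6 - -2 = 8
Det delta = 8 * -5 = -40
New det = 6 + -40 = -34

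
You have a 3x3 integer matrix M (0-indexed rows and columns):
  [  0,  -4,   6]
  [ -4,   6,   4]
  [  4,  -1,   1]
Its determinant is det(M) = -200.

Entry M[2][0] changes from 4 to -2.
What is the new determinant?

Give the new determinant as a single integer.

Answer: 112

Derivation:
det is linear in row 2: changing M[2][0] by delta changes det by delta * cofactor(2,0).
Cofactor C_20 = (-1)^(2+0) * minor(2,0) = -52
Entry delta = -2 - 4 = -6
Det delta = -6 * -52 = 312
New det = -200 + 312 = 112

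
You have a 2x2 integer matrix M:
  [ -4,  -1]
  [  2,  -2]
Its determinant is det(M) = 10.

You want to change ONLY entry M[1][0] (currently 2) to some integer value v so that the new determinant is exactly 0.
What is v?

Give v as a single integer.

Answer: -8

Derivation:
det is linear in entry M[1][0]: det = old_det + (v - 2) * C_10
Cofactor C_10 = 1
Want det = 0: 10 + (v - 2) * 1 = 0
  (v - 2) = -10 / 1 = -10
  v = 2 + (-10) = -8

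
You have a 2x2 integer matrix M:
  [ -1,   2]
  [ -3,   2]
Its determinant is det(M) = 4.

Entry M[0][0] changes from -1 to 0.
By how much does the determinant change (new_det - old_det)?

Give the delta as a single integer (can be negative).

Answer: 2

Derivation:
Cofactor C_00 = 2
Entry delta = 0 - -1 = 1
Det delta = entry_delta * cofactor = 1 * 2 = 2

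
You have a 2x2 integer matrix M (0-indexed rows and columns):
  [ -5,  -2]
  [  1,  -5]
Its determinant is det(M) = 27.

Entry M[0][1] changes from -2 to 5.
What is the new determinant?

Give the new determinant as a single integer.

Answer: 20

Derivation:
det is linear in row 0: changing M[0][1] by delta changes det by delta * cofactor(0,1).
Cofactor C_01 = (-1)^(0+1) * minor(0,1) = -1
Entry delta = 5 - -2 = 7
Det delta = 7 * -1 = -7
New det = 27 + -7 = 20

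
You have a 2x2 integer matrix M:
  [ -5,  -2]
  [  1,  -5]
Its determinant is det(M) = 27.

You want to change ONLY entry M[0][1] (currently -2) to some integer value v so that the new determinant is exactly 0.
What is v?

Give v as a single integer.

Answer: 25

Derivation:
det is linear in entry M[0][1]: det = old_det + (v - -2) * C_01
Cofactor C_01 = -1
Want det = 0: 27 + (v - -2) * -1 = 0
  (v - -2) = -27 / -1 = 27
  v = -2 + (27) = 25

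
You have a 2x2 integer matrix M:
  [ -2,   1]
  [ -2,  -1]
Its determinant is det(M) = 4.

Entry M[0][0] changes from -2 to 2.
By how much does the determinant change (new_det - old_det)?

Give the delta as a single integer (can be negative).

Cofactor C_00 = -1
Entry delta = 2 - -2 = 4
Det delta = entry_delta * cofactor = 4 * -1 = -4

Answer: -4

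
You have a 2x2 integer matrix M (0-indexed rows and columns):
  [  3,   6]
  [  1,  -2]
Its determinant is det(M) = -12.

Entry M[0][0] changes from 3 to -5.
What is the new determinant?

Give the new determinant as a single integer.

Answer: 4

Derivation:
det is linear in row 0: changing M[0][0] by delta changes det by delta * cofactor(0,0).
Cofactor C_00 = (-1)^(0+0) * minor(0,0) = -2
Entry delta = -5 - 3 = -8
Det delta = -8 * -2 = 16
New det = -12 + 16 = 4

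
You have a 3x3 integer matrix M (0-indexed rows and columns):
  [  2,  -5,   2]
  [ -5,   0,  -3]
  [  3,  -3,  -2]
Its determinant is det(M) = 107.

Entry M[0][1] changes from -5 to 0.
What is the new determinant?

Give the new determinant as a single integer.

det is linear in row 0: changing M[0][1] by delta changes det by delta * cofactor(0,1).
Cofactor C_01 = (-1)^(0+1) * minor(0,1) = -19
Entry delta = 0 - -5 = 5
Det delta = 5 * -19 = -95
New det = 107 + -95 = 12

Answer: 12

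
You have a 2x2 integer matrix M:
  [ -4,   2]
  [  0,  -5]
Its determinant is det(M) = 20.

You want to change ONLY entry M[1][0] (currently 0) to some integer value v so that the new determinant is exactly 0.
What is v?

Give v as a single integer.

Answer: 10

Derivation:
det is linear in entry M[1][0]: det = old_det + (v - 0) * C_10
Cofactor C_10 = -2
Want det = 0: 20 + (v - 0) * -2 = 0
  (v - 0) = -20 / -2 = 10
  v = 0 + (10) = 10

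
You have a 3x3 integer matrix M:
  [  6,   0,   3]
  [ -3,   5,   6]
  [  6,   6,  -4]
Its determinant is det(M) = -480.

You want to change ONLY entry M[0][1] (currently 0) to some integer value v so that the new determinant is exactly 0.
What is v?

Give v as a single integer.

det is linear in entry M[0][1]: det = old_det + (v - 0) * C_01
Cofactor C_01 = 24
Want det = 0: -480 + (v - 0) * 24 = 0
  (v - 0) = 480 / 24 = 20
  v = 0 + (20) = 20

Answer: 20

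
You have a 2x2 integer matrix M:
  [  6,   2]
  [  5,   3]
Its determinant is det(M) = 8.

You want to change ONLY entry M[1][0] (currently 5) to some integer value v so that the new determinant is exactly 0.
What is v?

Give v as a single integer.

Answer: 9

Derivation:
det is linear in entry M[1][0]: det = old_det + (v - 5) * C_10
Cofactor C_10 = -2
Want det = 0: 8 + (v - 5) * -2 = 0
  (v - 5) = -8 / -2 = 4
  v = 5 + (4) = 9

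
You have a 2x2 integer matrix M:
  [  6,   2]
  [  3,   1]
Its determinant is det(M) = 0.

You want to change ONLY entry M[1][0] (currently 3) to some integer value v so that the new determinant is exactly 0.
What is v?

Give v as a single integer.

det is linear in entry M[1][0]: det = old_det + (v - 3) * C_10
Cofactor C_10 = -2
Want det = 0: 0 + (v - 3) * -2 = 0
  (v - 3) = 0 / -2 = 0
  v = 3 + (0) = 3

Answer: 3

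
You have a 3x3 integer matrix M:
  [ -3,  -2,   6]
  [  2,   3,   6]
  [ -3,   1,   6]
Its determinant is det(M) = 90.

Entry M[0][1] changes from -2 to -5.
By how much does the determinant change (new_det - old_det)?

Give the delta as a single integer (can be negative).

Cofactor C_01 = -30
Entry delta = -5 - -2 = -3
Det delta = entry_delta * cofactor = -3 * -30 = 90

Answer: 90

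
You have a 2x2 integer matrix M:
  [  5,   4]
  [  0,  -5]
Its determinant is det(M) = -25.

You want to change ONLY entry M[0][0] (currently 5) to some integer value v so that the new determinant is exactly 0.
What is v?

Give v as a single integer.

det is linear in entry M[0][0]: det = old_det + (v - 5) * C_00
Cofactor C_00 = -5
Want det = 0: -25 + (v - 5) * -5 = 0
  (v - 5) = 25 / -5 = -5
  v = 5 + (-5) = 0

Answer: 0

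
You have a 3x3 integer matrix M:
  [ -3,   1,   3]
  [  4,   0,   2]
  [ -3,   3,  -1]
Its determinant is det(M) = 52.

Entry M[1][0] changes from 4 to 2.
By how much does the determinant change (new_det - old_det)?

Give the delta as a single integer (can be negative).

Answer: -20

Derivation:
Cofactor C_10 = 10
Entry delta = 2 - 4 = -2
Det delta = entry_delta * cofactor = -2 * 10 = -20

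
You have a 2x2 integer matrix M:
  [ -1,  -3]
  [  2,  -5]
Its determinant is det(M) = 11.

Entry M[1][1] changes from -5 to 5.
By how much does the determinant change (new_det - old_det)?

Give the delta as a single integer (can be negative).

Answer: -10

Derivation:
Cofactor C_11 = -1
Entry delta = 5 - -5 = 10
Det delta = entry_delta * cofactor = 10 * -1 = -10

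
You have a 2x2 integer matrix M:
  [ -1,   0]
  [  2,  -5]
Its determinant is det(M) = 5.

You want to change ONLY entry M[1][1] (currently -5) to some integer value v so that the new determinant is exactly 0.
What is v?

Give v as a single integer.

Answer: 0

Derivation:
det is linear in entry M[1][1]: det = old_det + (v - -5) * C_11
Cofactor C_11 = -1
Want det = 0: 5 + (v - -5) * -1 = 0
  (v - -5) = -5 / -1 = 5
  v = -5 + (5) = 0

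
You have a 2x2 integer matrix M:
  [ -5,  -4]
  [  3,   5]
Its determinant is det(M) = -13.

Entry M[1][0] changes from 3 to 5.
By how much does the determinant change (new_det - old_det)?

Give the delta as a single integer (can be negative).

Answer: 8

Derivation:
Cofactor C_10 = 4
Entry delta = 5 - 3 = 2
Det delta = entry_delta * cofactor = 2 * 4 = 8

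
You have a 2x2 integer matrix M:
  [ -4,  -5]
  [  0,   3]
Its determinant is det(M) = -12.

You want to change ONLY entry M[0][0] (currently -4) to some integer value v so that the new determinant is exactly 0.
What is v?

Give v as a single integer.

det is linear in entry M[0][0]: det = old_det + (v - -4) * C_00
Cofactor C_00 = 3
Want det = 0: -12 + (v - -4) * 3 = 0
  (v - -4) = 12 / 3 = 4
  v = -4 + (4) = 0

Answer: 0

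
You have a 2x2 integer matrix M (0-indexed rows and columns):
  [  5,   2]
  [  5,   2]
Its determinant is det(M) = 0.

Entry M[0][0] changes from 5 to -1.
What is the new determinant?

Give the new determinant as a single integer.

det is linear in row 0: changing M[0][0] by delta changes det by delta * cofactor(0,0).
Cofactor C_00 = (-1)^(0+0) * minor(0,0) = 2
Entry delta = -1 - 5 = -6
Det delta = -6 * 2 = -12
New det = 0 + -12 = -12

Answer: -12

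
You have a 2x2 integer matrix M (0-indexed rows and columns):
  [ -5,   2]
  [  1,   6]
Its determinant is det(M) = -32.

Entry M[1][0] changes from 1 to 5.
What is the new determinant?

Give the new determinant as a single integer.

Answer: -40

Derivation:
det is linear in row 1: changing M[1][0] by delta changes det by delta * cofactor(1,0).
Cofactor C_10 = (-1)^(1+0) * minor(1,0) = -2
Entry delta = 5 - 1 = 4
Det delta = 4 * -2 = -8
New det = -32 + -8 = -40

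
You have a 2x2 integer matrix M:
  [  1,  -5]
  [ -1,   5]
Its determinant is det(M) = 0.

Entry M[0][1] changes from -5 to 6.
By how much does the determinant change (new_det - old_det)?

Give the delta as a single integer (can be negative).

Answer: 11

Derivation:
Cofactor C_01 = 1
Entry delta = 6 - -5 = 11
Det delta = entry_delta * cofactor = 11 * 1 = 11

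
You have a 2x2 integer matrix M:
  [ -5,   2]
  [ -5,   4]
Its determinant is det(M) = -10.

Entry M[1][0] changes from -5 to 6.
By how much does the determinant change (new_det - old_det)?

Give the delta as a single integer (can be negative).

Answer: -22

Derivation:
Cofactor C_10 = -2
Entry delta = 6 - -5 = 11
Det delta = entry_delta * cofactor = 11 * -2 = -22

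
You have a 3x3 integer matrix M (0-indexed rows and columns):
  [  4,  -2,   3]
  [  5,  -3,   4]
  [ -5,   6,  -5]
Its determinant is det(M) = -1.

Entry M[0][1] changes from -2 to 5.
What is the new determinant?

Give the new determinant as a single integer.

Answer: 34

Derivation:
det is linear in row 0: changing M[0][1] by delta changes det by delta * cofactor(0,1).
Cofactor C_01 = (-1)^(0+1) * minor(0,1) = 5
Entry delta = 5 - -2 = 7
Det delta = 7 * 5 = 35
New det = -1 + 35 = 34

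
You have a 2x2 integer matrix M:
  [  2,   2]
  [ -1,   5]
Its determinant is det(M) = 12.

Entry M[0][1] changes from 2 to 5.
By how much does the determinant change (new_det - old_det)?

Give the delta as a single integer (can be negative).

Cofactor C_01 = 1
Entry delta = 5 - 2 = 3
Det delta = entry_delta * cofactor = 3 * 1 = 3

Answer: 3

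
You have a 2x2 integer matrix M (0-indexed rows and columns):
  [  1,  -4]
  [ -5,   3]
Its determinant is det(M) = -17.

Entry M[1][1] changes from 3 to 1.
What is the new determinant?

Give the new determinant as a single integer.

Answer: -19

Derivation:
det is linear in row 1: changing M[1][1] by delta changes det by delta * cofactor(1,1).
Cofactor C_11 = (-1)^(1+1) * minor(1,1) = 1
Entry delta = 1 - 3 = -2
Det delta = -2 * 1 = -2
New det = -17 + -2 = -19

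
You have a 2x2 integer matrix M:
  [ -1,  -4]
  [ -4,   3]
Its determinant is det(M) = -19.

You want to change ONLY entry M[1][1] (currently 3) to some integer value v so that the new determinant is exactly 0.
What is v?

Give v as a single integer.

det is linear in entry M[1][1]: det = old_det + (v - 3) * C_11
Cofactor C_11 = -1
Want det = 0: -19 + (v - 3) * -1 = 0
  (v - 3) = 19 / -1 = -19
  v = 3 + (-19) = -16

Answer: -16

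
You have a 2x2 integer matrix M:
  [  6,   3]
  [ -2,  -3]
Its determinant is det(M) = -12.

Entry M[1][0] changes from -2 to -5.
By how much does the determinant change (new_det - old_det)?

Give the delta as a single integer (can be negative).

Cofactor C_10 = -3
Entry delta = -5 - -2 = -3
Det delta = entry_delta * cofactor = -3 * -3 = 9

Answer: 9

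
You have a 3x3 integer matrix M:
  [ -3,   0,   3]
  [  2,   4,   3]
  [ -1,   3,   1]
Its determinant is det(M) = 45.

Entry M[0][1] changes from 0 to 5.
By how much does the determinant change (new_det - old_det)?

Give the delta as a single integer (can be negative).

Cofactor C_01 = -5
Entry delta = 5 - 0 = 5
Det delta = entry_delta * cofactor = 5 * -5 = -25

Answer: -25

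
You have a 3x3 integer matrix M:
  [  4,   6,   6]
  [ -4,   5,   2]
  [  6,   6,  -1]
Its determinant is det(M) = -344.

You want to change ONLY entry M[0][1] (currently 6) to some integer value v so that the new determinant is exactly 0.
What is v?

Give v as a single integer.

det is linear in entry M[0][1]: det = old_det + (v - 6) * C_01
Cofactor C_01 = 8
Want det = 0: -344 + (v - 6) * 8 = 0
  (v - 6) = 344 / 8 = 43
  v = 6 + (43) = 49

Answer: 49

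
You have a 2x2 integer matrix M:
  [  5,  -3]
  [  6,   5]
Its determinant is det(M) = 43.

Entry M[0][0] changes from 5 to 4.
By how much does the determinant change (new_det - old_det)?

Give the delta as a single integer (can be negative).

Cofactor C_00 = 5
Entry delta = 4 - 5 = -1
Det delta = entry_delta * cofactor = -1 * 5 = -5

Answer: -5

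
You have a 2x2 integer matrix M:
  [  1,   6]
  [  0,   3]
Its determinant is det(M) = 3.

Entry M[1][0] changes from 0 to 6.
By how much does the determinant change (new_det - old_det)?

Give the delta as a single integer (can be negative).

Cofactor C_10 = -6
Entry delta = 6 - 0 = 6
Det delta = entry_delta * cofactor = 6 * -6 = -36

Answer: -36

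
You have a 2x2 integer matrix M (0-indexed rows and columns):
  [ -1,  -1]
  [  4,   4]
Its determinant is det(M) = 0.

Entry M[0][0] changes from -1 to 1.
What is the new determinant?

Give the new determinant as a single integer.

Answer: 8

Derivation:
det is linear in row 0: changing M[0][0] by delta changes det by delta * cofactor(0,0).
Cofactor C_00 = (-1)^(0+0) * minor(0,0) = 4
Entry delta = 1 - -1 = 2
Det delta = 2 * 4 = 8
New det = 0 + 8 = 8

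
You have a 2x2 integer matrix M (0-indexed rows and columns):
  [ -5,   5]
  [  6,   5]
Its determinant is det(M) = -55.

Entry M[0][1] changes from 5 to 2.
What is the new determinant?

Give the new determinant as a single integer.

det is linear in row 0: changing M[0][1] by delta changes det by delta * cofactor(0,1).
Cofactor C_01 = (-1)^(0+1) * minor(0,1) = -6
Entry delta = 2 - 5 = -3
Det delta = -3 * -6 = 18
New det = -55 + 18 = -37

Answer: -37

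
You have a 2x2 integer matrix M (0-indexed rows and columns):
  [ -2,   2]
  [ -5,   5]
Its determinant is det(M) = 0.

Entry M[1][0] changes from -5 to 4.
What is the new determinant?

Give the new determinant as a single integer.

Answer: -18

Derivation:
det is linear in row 1: changing M[1][0] by delta changes det by delta * cofactor(1,0).
Cofactor C_10 = (-1)^(1+0) * minor(1,0) = -2
Entry delta = 4 - -5 = 9
Det delta = 9 * -2 = -18
New det = 0 + -18 = -18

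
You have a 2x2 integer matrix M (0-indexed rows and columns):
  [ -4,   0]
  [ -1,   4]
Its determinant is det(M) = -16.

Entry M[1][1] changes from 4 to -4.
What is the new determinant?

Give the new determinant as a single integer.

Answer: 16

Derivation:
det is linear in row 1: changing M[1][1] by delta changes det by delta * cofactor(1,1).
Cofactor C_11 = (-1)^(1+1) * minor(1,1) = -4
Entry delta = -4 - 4 = -8
Det delta = -8 * -4 = 32
New det = -16 + 32 = 16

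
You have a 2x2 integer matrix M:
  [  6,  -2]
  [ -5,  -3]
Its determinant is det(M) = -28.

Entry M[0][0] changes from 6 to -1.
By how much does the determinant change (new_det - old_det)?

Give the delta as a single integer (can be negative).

Cofactor C_00 = -3
Entry delta = -1 - 6 = -7
Det delta = entry_delta * cofactor = -7 * -3 = 21

Answer: 21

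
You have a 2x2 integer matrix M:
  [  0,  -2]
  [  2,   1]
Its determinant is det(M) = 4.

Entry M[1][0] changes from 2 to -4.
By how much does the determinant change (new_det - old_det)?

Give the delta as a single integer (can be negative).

Cofactor C_10 = 2
Entry delta = -4 - 2 = -6
Det delta = entry_delta * cofactor = -6 * 2 = -12

Answer: -12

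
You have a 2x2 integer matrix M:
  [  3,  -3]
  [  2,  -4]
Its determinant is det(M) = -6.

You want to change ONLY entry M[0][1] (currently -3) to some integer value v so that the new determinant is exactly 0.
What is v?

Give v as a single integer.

det is linear in entry M[0][1]: det = old_det + (v - -3) * C_01
Cofactor C_01 = -2
Want det = 0: -6 + (v - -3) * -2 = 0
  (v - -3) = 6 / -2 = -3
  v = -3 + (-3) = -6

Answer: -6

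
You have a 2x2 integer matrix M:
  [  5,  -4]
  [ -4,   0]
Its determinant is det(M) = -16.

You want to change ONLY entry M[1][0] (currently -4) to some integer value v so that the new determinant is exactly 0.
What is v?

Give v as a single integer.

Answer: 0

Derivation:
det is linear in entry M[1][0]: det = old_det + (v - -4) * C_10
Cofactor C_10 = 4
Want det = 0: -16 + (v - -4) * 4 = 0
  (v - -4) = 16 / 4 = 4
  v = -4 + (4) = 0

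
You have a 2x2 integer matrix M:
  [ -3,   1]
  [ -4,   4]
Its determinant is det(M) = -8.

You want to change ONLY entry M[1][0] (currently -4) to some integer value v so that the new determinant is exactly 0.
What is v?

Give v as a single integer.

Answer: -12

Derivation:
det is linear in entry M[1][0]: det = old_det + (v - -4) * C_10
Cofactor C_10 = -1
Want det = 0: -8 + (v - -4) * -1 = 0
  (v - -4) = 8 / -1 = -8
  v = -4 + (-8) = -12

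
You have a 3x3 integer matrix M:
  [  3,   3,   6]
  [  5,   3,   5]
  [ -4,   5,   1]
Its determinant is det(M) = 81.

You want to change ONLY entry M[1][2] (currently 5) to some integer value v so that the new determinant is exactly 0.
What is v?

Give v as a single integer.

Answer: 8

Derivation:
det is linear in entry M[1][2]: det = old_det + (v - 5) * C_12
Cofactor C_12 = -27
Want det = 0: 81 + (v - 5) * -27 = 0
  (v - 5) = -81 / -27 = 3
  v = 5 + (3) = 8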